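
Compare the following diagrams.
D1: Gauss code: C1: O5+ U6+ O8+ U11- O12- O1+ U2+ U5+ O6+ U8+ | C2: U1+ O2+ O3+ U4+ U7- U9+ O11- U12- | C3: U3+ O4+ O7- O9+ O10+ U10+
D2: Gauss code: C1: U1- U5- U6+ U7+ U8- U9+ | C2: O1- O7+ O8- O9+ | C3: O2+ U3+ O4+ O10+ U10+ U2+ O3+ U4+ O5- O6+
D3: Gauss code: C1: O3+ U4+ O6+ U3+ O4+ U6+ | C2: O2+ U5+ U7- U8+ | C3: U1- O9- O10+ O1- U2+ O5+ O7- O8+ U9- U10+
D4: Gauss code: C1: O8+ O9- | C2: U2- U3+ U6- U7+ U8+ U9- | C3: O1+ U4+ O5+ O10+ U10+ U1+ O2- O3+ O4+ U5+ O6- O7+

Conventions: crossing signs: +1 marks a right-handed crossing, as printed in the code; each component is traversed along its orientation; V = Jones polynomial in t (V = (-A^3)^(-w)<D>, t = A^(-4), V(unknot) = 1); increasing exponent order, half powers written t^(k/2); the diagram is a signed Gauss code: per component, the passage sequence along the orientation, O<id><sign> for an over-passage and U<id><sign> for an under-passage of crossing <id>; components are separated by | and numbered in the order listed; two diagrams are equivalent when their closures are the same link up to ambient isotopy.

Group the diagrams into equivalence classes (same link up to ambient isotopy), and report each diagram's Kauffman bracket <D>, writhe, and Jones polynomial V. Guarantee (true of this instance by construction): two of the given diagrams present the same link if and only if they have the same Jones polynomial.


equivalence classes: {D1, D3} | {D2, D4}
D1 (bracket -A^-10 + A^2 + 2A^6 + A^10 + A^14; 12 crossings at w = +6): V = t + t^2 + 2t^3 + t^4 - t^7
V(D2) = 1 + 2t + 2t^2 + t^3 - t^4 - t^5  [10 crossings, <D> = -A^-8 - A^-4 + 1 + 2A^4 + 2A^8 + A^12, w = +4]
V(D3) = t + t^2 + 2t^3 + t^4 - t^7  (w +4, c 10, <D> = -A^-16 + A^-4 + 2 + A^4 + A^8)
V(D4) = 1 + 2t + 2t^2 + t^3 - t^4 - t^5  (w +4, c 10, <D> = -A^-8 - A^-4 + 1 + 2A^4 + 2A^8 + A^12)
key observation: V(t) takes 2 values over 4 diagrams, fixing the grouping


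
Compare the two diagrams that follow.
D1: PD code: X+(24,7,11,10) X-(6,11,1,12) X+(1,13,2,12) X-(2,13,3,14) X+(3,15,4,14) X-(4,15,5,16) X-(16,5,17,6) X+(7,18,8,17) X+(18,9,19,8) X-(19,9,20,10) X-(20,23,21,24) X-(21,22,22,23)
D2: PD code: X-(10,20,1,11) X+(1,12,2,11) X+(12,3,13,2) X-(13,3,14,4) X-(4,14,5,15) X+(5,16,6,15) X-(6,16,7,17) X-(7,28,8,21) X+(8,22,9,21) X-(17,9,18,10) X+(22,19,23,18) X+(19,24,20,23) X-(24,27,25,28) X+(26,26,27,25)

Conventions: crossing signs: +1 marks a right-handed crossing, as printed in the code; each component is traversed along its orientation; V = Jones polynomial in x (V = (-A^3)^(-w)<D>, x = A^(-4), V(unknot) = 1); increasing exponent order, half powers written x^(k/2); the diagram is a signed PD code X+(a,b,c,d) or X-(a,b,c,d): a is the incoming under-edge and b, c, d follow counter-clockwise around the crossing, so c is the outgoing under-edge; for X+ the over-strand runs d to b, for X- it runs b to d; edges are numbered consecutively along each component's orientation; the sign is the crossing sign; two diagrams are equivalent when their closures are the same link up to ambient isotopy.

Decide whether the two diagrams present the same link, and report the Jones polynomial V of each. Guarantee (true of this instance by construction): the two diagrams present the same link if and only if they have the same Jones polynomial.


equivalent: yes
D1 (bracket A^-14 + 2A^-6 + A^2; 12 crossings at w = -2): V = x^-2 + 2 + x^2
V(D2) = x^-2 + 2 + x^2  (w 0, c 14, <D> = A^-8 + 2 + A^8)
key observation: one V(x) for all 2 diagrams — one class (guaranteed)


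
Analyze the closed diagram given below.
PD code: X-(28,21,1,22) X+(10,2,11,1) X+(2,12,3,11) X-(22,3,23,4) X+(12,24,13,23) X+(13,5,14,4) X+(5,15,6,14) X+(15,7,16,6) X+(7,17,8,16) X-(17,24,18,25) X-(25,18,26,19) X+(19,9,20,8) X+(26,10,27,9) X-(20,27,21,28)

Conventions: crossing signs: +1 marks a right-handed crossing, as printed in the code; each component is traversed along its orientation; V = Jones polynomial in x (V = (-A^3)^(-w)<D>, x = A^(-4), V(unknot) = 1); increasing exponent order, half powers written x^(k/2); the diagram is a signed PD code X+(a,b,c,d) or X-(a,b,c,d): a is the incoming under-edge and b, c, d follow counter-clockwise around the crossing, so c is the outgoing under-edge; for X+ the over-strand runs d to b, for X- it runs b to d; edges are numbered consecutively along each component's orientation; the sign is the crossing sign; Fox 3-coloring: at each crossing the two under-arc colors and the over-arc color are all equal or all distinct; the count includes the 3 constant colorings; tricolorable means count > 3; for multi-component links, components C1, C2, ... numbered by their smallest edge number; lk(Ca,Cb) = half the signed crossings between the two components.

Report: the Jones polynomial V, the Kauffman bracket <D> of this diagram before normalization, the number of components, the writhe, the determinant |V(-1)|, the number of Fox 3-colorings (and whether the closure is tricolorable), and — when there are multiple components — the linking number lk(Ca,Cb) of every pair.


Jones polynomial: V(x) = -x^-2 + 2x^-1 - 5 + 9x - 11x^2 + 15x^3 - 15x^4 + 14x^5 - 11x^6 + 8x^7 - 5x^8 + 2x^9 - x^10
<D> = -A^-28 + 2A^-24 - 5A^-20 + 8A^-16 - 11A^-12 + 14A^-8 - 15A^-4 + 15 - 11A^4 + 9A^8 - 5A^12 + 2A^16 - A^20; writhe +4
components 1, writhe +4 (14 crossings)
3-colorings: 9 of 3^14, det 99 — tricolorable
note: w = +4 shifts under R1 moves; the (-A^3)^(-4) factor cancels that in V


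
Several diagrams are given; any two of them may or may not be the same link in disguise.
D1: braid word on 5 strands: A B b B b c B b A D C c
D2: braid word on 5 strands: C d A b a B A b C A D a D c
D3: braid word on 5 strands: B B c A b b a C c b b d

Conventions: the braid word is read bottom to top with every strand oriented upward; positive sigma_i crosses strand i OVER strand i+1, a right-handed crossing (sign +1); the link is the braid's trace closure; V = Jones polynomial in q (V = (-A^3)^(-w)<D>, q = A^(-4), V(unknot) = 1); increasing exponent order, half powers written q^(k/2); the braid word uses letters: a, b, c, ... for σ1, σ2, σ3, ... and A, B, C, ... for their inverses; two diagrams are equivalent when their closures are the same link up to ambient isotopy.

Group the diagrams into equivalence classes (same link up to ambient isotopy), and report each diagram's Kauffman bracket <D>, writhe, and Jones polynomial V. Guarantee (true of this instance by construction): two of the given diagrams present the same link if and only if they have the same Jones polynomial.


equivalence classes: {D1} | {D2} | {D3}
D1 (bracket A^-6 + A^-2 + A^2 + A^6; 12 crossings at w = -2): V = q^-3 + q^-2 + q^-1 + 1
V(D2) = q^-2 + 2 + q^2  (w -2, c 14, <D> = A^-14 + 2A^-6 + A^2)
D3 (bracket 1 + A^4 + A^8 + A^12; 12 crossings at w = +4): V = 1 + q + q^2 + q^3
key observation: 3 values of V(q) split the 3 diagrams


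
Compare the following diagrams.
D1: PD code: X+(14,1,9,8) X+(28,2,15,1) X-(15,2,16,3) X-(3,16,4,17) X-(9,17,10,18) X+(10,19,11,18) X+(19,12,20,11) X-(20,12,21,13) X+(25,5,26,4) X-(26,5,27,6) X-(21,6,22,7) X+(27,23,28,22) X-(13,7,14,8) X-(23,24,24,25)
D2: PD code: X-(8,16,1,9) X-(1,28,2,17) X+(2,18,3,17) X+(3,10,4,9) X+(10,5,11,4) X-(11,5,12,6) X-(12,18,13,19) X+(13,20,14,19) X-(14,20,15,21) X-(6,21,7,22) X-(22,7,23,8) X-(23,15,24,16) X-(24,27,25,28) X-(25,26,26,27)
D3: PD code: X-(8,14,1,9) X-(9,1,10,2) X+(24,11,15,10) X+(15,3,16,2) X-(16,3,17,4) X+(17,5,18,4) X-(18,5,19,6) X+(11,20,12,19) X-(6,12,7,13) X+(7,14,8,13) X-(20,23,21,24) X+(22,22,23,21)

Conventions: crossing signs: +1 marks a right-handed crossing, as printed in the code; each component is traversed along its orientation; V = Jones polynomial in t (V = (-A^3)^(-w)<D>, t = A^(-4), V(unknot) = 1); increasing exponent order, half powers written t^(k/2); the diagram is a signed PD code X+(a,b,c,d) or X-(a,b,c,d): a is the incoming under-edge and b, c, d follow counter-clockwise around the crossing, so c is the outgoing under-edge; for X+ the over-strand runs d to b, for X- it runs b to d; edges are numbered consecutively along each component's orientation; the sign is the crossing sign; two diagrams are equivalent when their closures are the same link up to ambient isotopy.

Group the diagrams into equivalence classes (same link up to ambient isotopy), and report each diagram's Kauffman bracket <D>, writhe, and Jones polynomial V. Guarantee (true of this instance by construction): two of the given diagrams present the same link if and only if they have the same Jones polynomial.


equivalence classes: {D1} | {D2} | {D3}
D1 (bracket A^-6 + A^-2 + A^2 + A^6; 14 crossings at w = -2): V = t^-3 + t^-2 + t^-1 + 1
D2 (bracket A^-14 + 2A^-6 + A^2; 14 crossings at w = -6): V = t^-5 + 2t^-3 + t^-1
V(D3) = t^-2 + 2 + t^2  (w 0, c 12, <D> = A^-8 + 2 + A^8)
observation: comparing 3 Jones polynomials yields 3 groups


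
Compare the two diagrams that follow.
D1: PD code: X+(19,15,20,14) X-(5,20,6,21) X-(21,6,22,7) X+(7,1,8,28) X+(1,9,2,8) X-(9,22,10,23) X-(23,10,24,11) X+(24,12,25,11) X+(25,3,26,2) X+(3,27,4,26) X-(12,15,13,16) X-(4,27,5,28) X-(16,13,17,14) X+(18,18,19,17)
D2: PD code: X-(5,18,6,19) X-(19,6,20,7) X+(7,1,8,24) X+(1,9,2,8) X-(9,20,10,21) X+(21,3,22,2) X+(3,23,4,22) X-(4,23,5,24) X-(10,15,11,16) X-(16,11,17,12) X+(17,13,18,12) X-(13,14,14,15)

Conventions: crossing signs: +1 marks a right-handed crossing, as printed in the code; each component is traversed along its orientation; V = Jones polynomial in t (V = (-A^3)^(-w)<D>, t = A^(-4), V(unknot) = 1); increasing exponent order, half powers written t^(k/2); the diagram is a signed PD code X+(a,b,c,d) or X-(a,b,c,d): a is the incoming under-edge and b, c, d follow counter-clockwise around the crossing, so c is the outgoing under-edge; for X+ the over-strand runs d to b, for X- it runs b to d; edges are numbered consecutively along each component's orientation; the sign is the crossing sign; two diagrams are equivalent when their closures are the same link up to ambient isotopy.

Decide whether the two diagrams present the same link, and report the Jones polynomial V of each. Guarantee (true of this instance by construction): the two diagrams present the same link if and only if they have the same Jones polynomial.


equivalent: yes
D1 (bracket -A^-12 + 2A^-8 - 2A^-4 + 3 - 2A^4 + 2A^8 - A^12; 14 crossings at w = 0): V = -t^-3 + 2t^-2 - 2t^-1 + 3 - 2t + 2t^2 - t^3
D2 (bracket -A^-18 + 2A^-14 - 2A^-10 + 3A^-6 - 2A^-2 + 2A^2 - A^6; 12 crossings at w = -2): V = -t^-3 + 2t^-2 - 2t^-1 + 3 - 2t + 2t^2 - t^3
key observation: all 2 diagrams share one V(t), hence one class


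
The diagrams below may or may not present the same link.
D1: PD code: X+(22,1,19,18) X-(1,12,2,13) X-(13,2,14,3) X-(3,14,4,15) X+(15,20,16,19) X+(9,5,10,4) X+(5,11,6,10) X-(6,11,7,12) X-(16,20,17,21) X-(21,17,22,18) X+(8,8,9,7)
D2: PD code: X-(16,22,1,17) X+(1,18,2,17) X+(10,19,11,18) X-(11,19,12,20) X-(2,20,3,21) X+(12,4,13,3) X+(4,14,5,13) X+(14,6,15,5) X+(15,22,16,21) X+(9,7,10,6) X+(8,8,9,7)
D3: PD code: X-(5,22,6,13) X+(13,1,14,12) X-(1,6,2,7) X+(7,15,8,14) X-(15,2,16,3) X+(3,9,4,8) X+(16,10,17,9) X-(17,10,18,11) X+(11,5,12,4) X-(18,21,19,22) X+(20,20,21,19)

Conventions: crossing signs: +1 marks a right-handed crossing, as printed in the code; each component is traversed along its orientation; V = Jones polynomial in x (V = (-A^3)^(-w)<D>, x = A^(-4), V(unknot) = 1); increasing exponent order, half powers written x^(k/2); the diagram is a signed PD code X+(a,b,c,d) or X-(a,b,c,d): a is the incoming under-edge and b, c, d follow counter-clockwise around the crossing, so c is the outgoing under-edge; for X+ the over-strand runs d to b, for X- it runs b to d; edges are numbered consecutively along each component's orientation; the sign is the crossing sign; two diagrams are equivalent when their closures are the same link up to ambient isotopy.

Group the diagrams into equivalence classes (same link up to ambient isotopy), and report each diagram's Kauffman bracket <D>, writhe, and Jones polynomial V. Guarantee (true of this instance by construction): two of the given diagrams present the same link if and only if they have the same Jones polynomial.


grouping into links: {D1} | {D2} | {D3}
V(D1) = x^(-9/2) - x^(-5/2) - x^(-3/2) - x^(-1/2)  (w -1, c 11, <D> = A^-1 + A^3 + A^7 - A^15)
V(D2) = -x^(1/2) - x^(3/2) - x^(5/2) + x^(9/2)  (w +5, c 11, <D> = -A^-3 + A^5 + A^9 + A^13)
V(D3) = x^(-5/2) - 3x^(-3/2) + 3x^(-1/2) - 5x^(1/2) + 4x^(3/2) - 4x^(5/2) + 3x^(7/2) - x^(9/2)  [11 crossings, <D> = A^-15 - 3A^-11 + 4A^-7 - 4A^-3 + 5A - 3A^5 + 3A^9 - A^13, w = +1]
why: 3 values of V(x) split the 3 diagrams


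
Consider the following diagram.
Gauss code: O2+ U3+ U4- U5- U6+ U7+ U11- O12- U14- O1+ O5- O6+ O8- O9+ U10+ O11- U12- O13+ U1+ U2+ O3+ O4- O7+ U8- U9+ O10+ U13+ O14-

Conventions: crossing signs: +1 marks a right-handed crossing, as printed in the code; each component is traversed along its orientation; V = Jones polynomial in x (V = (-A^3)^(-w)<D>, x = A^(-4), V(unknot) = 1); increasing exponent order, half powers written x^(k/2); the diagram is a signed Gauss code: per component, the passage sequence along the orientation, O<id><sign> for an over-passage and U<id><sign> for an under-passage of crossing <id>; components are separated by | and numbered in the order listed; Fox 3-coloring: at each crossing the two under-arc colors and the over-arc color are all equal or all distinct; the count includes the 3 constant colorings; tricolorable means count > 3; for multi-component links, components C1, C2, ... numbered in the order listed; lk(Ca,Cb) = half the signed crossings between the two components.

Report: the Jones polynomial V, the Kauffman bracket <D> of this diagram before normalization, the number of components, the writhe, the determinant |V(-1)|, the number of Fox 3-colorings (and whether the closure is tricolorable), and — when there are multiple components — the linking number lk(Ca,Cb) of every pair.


V(x) = -x^-1 + 2 - x + 2x^2 - x^3 + x^4 - x^5
bracket: -A^-14 + A^-10 - A^-6 + 2A^-2 - A^2 + 2A^6 - A^10, w = +2
1 component, writhe +2, over 14 crossings
det 9, colorings 9 of 3^14 — tricolorable
observation: V spans 6 powers of x: at least 6 crossings in any diagram


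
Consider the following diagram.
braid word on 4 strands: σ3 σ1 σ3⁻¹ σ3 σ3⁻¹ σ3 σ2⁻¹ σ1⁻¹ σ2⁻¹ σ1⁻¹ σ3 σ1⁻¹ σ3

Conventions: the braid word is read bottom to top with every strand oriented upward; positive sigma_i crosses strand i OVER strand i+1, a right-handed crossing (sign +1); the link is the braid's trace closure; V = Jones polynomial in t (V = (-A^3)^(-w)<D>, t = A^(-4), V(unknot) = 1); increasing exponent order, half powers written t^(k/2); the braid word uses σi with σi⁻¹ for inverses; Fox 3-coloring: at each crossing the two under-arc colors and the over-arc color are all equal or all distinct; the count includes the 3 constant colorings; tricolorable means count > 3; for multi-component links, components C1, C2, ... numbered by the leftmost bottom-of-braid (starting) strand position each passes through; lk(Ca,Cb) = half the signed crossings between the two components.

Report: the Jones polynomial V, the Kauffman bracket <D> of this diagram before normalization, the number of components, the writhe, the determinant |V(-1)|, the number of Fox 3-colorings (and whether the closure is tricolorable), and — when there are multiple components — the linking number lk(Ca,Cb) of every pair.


V = -t^-3 + t^-2 - t^-1 + 3 - t + t^2 - t^3
<D> = A^-15 - A^-11 + A^-7 - 3A^-3 + A - A^5 + A^9 (w = -1)
1 component over 13 crossings, w = -1
27 Fox colorings among 3^13, |V(-1)| = 9: tricolorable
why: the span of V is 6, forcing >= 6 crossings in any diagram


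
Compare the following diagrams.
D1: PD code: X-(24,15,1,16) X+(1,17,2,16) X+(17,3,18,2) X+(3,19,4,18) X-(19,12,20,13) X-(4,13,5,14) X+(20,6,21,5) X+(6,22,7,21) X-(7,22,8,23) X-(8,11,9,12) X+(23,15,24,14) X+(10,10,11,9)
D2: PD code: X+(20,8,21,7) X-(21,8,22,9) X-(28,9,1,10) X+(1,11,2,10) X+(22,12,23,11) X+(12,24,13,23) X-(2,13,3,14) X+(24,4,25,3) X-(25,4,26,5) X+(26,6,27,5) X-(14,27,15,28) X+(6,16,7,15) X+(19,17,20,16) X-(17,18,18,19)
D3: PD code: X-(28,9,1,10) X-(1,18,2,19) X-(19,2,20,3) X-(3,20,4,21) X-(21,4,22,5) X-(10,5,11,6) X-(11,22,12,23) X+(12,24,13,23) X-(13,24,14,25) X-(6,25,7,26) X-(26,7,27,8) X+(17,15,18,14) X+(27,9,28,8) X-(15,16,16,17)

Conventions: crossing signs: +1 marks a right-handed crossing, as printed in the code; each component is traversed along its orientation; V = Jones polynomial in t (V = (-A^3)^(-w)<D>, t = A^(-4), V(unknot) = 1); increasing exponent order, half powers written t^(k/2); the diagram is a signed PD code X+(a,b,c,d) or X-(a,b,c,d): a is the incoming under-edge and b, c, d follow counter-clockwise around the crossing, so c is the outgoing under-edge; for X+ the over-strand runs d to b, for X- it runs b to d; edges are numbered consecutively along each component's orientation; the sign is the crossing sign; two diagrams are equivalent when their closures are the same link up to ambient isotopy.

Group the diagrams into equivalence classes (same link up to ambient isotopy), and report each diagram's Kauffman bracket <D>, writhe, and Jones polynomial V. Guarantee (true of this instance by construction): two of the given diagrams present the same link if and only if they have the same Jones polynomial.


equivalence classes: {D1} | {D2} | {D3}
D1 (bracket -A^-10 + A^-6 + A^2; 12 crossings at w = +2): V = t + t^3 - t^4
D2 (bracket A^-14 - 2A^-10 + 2A^-6 - 2A^-2 + 2A^2 - A^6 + A^10; 14 crossings at w = +2): V = t^-1 - 1 + 2t - 2t^2 + 2t^3 - 2t^4 + t^5
V(D3) = -t^-10 + t^-9 - t^-8 + t^-7 - t^-6 + t^-5 + t^-3  (w -8, c 14, <D> = A^-12 + A^-4 - 1 + A^4 - A^8 + A^12 - A^16)
observation: V(t) takes 3 values over 3 diagrams, fixing the grouping


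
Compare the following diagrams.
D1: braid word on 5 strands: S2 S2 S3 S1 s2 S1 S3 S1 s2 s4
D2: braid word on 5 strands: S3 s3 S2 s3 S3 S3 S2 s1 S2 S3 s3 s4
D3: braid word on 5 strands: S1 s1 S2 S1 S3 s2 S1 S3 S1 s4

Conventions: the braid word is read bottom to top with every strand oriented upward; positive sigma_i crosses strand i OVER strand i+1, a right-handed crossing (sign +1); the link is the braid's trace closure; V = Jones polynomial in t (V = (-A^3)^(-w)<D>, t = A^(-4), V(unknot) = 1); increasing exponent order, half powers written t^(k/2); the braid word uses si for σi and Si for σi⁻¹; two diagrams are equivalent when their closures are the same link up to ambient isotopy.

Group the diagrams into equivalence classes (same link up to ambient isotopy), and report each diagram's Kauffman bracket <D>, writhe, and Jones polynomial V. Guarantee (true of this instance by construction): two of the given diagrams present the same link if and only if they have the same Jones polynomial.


grouping into links: {D1, D3} | {D2}
V(D1) = -t^-6 + t^-5 - t^-4 + 2t^-3 - t^-2 + t^-1  (w -4, c 10, <D> = A^-8 - A^-4 + 2 - A^4 + A^8 - A^12)
V(D2) = -t^-4 + t^-3 + t^-1  [12 crossings, <D> = A^-2 + A^6 - A^10, w = -2]
D3 (bracket A^-8 - A^-4 + 2 - A^4 + A^8 - A^12; 10 crossings at w = -4): V = -t^-6 + t^-5 - t^-4 + 2t^-3 - t^-2 + t^-1
why: 2 values of V(t) split the 3 diagrams


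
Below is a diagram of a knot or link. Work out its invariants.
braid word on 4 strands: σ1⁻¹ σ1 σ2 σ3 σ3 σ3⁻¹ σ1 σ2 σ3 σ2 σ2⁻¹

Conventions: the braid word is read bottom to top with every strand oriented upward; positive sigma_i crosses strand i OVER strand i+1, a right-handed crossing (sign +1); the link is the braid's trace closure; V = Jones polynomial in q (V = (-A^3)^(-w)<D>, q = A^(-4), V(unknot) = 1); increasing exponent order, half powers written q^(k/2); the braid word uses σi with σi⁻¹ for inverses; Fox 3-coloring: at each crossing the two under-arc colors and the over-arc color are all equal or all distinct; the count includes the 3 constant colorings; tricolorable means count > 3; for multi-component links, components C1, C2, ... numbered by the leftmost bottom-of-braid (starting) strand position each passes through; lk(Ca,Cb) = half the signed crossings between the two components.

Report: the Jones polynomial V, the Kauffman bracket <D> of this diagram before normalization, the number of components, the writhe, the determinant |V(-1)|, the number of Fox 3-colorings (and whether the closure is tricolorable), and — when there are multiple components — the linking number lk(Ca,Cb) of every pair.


V = q + q^3 - q^4
<D> = A^-1 - A^3 - A^11 (w = +5)
1 component over 11 crossings, w = +5
9 Fox colorings among 3^11, |V(-1)| = 3: tricolorable
why: w = +5 (over 11 crossings) is diagram-only; (-A^3)^(-5) removes it from V


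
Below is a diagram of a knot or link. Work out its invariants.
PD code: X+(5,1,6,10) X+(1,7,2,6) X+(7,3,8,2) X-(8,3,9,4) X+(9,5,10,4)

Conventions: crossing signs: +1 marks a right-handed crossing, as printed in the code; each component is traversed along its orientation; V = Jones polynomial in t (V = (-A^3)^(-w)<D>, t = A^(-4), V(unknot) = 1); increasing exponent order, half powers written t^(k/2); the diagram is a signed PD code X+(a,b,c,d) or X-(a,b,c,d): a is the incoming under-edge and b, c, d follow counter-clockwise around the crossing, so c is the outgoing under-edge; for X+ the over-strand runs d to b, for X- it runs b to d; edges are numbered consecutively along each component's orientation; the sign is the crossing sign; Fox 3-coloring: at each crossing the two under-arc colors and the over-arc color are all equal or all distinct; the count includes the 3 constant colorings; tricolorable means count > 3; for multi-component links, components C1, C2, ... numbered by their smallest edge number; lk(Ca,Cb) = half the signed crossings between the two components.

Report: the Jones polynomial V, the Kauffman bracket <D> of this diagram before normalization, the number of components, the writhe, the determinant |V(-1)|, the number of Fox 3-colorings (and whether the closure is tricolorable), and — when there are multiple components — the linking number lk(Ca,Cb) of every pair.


V = t + t^3 - t^4
<D> = A^-7 - A^-3 - A^5 (w = +3)
1 component over 5 crossings, w = +3
9 Fox colorings among 3^5, |V(-1)| = 3: tricolorable
why: w = +3 (over 5 crossings) is diagram-only; (-A^3)^(-3) removes it from V


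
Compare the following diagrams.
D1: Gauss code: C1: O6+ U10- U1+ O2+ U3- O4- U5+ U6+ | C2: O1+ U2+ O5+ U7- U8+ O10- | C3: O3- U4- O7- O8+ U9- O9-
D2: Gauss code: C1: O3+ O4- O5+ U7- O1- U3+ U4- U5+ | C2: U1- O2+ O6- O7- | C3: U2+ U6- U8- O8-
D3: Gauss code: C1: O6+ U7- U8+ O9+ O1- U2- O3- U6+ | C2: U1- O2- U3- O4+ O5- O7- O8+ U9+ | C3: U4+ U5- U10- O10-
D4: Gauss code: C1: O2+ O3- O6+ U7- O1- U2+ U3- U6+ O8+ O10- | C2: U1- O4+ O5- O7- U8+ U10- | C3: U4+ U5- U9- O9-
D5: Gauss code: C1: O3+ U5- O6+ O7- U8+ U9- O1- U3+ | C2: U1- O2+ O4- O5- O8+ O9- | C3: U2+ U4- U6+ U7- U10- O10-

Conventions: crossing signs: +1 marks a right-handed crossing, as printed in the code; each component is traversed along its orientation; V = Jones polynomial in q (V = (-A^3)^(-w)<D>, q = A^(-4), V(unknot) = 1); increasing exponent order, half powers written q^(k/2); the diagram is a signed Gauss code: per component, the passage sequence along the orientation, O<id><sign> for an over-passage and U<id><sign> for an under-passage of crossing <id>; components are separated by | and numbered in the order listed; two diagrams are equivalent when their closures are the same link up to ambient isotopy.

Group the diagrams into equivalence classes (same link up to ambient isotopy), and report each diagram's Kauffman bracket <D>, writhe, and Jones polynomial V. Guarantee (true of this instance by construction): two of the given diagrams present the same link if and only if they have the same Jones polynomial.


classes: {D1} | {D2, D3, D4, D5}
V(D1) = q^-2 + 2 + q^2  [10 crossings, <D> = A^-8 + 2 + A^8, w = 0]
V(D2) = q^-3 + q^-2 + q^-1 + 1  [8 crossings, <D> = A^-6 + A^-2 + A^2 + A^6, w = -2]
V(D3) = q^-3 + q^-2 + q^-1 + 1  (w -2, c 10, <D> = A^-6 + A^-2 + A^2 + A^6)
V(D4) = q^-3 + q^-2 + q^-1 + 1  (w -2, c 10, <D> = A^-6 + A^-2 + A^2 + A^6)
D5 (bracket A^-6 + A^-2 + A^2 + A^6; 10 crossings at w = -2): V = q^-3 + q^-2 + q^-1 + 1
note: V(q) takes 2 values over 5 diagrams, fixing the grouping


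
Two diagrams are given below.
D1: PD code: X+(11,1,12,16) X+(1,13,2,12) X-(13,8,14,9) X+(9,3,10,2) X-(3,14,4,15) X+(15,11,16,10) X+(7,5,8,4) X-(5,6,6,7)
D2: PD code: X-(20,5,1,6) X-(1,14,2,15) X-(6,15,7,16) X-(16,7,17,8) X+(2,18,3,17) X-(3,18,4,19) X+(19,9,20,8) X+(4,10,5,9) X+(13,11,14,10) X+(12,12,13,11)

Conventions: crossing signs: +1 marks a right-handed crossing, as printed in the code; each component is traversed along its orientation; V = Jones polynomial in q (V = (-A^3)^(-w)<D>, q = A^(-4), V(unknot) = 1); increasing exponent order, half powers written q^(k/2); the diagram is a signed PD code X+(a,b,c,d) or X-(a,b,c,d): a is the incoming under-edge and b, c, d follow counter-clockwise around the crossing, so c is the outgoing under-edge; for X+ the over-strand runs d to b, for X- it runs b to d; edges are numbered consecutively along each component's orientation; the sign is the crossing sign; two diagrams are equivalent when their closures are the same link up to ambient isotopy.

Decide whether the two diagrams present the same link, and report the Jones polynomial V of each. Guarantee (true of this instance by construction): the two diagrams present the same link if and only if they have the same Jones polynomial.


equivalent: no
D1 (bracket A^-14 - 2A^-10 + 2A^-6 - 2A^-2 + 2A^2 - A^6 + A^10; 8 crossings at w = +2): V = q^-1 - 1 + 2q - 2q^2 + 2q^3 - 2q^4 + q^5
D2 (bracket 1; 10 crossings at w = 0): V = 1
key observation: 2 values of V(q) split the 2 diagrams


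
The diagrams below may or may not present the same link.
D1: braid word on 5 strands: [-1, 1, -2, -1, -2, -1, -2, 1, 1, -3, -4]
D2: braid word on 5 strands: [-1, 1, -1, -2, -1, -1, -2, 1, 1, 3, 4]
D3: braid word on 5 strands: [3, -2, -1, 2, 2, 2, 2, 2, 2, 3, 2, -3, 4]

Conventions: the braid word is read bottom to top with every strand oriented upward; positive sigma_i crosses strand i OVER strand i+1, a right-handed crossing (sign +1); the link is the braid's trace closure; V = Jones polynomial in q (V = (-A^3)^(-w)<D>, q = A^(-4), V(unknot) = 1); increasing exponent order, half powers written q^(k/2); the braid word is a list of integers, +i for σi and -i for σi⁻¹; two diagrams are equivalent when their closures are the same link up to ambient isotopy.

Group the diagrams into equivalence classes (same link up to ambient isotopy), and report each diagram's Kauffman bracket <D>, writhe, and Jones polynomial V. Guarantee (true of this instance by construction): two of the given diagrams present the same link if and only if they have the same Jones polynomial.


classes: {D1, D2} | {D3}
V(D1) = -q^(-9/2) - q^(-5/2) + q^(-3/2) - q^(-1/2)  [11 crossings, <D> = A^-13 - A^-9 + A^-5 + A^3, w = -5]
V(D2) = -q^(-9/2) - q^(-5/2) + q^(-3/2) - q^(-1/2)  (w -1, c 11, <D> = A^-1 - A^3 + A^7 + A^15)
V(D3) = -q^(5/2) - q^(9/2) + q^(11/2) - q^(13/2) + q^(15/2) - q^(17/2)  (w +7, c 13, <D> = A^-13 - A^-9 + A^-5 - A^-1 + A^3 + A^11)
insight: comparing 3 Jones polynomials yields 2 groups


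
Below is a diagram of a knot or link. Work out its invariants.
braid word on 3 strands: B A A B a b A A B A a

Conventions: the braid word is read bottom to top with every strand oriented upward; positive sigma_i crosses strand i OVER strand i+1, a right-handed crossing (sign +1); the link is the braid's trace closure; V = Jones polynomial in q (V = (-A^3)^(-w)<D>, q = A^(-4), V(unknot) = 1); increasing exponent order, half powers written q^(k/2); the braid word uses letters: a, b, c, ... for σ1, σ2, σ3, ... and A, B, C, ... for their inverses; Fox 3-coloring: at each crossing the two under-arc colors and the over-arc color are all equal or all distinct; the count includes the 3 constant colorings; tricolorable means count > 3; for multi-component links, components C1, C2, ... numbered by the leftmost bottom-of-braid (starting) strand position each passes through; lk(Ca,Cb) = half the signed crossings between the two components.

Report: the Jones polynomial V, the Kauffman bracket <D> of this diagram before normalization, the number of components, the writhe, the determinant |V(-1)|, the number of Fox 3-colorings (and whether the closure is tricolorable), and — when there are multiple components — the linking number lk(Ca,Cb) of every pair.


V(q) = -q^(-15/2) + q^(-13/2) - 2q^(-11/2) + 2q^(-9/2) - 2q^(-7/2) + q^(-5/2) - q^(-3/2)
bracket: A^-9 - A^-5 + 2A^-1 - 2A^3 + 2A^7 - A^11 + A^15, w = -5
2 components, writhe -5, over 11 crossings
lk(C1,C2) = -3
det 10, colorings 3 of 3^11 — not tricolorable
observation: w = -5 shifts under R1 moves; the (-A^3)^(5) factor cancels that in V


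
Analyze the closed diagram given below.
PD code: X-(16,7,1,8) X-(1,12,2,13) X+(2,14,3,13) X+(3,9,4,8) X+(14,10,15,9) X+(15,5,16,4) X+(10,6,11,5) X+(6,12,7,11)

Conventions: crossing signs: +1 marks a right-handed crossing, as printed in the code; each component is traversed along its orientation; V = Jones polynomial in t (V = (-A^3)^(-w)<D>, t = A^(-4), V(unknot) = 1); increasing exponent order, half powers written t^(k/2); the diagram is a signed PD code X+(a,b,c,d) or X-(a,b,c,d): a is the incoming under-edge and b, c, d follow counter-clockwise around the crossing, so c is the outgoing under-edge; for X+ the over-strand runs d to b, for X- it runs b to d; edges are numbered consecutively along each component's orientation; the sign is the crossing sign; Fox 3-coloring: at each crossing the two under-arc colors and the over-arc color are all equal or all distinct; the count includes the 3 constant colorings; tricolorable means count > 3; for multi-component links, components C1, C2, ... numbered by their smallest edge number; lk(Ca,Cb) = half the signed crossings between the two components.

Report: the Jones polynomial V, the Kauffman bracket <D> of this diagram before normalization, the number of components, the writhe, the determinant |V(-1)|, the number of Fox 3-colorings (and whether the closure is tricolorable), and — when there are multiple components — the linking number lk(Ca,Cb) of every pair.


V = t + t^3 - t^4
<D> = -A^-4 + 1 + A^8 (w = +4)
1 component over 8 crossings, w = +4
9 Fox colorings among 3^8, |V(-1)| = 3: tricolorable
why: det 3 = |V(-1)|; divisible by 3, so tricolorable


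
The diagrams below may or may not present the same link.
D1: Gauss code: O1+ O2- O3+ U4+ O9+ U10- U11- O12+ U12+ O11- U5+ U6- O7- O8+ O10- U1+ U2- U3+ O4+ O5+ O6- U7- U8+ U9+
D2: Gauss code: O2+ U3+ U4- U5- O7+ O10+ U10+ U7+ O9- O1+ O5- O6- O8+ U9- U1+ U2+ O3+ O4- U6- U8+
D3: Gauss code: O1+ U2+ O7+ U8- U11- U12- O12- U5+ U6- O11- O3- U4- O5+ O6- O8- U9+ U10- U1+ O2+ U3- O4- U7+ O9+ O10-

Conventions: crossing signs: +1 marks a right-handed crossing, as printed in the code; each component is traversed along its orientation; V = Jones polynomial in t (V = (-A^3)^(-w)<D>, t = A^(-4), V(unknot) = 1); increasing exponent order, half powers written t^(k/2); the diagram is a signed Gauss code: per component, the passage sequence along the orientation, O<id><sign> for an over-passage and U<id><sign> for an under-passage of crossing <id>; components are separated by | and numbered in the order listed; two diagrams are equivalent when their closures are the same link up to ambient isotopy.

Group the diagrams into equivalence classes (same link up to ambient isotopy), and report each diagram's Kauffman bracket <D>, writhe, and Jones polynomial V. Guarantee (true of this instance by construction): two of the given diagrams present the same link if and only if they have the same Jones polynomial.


grouping into links: {D1} | {D2} | {D3}
V(D1) = t + t^3 - t^4  (w +2, c 12, <D> = -A^-10 + A^-6 + A^2)
V(D2) = 1  [10 crossings, <D> = A^6, w = +2]
D3 (bracket -A^-18 + 2A^-14 - 2A^-10 + 3A^-6 - 2A^-2 + 2A^2 - A^6; 12 crossings at w = -2): V = -t^-3 + 2t^-2 - 2t^-1 + 3 - 2t + 2t^2 - t^3
why: V(t) takes 3 values over 3 diagrams, fixing the grouping


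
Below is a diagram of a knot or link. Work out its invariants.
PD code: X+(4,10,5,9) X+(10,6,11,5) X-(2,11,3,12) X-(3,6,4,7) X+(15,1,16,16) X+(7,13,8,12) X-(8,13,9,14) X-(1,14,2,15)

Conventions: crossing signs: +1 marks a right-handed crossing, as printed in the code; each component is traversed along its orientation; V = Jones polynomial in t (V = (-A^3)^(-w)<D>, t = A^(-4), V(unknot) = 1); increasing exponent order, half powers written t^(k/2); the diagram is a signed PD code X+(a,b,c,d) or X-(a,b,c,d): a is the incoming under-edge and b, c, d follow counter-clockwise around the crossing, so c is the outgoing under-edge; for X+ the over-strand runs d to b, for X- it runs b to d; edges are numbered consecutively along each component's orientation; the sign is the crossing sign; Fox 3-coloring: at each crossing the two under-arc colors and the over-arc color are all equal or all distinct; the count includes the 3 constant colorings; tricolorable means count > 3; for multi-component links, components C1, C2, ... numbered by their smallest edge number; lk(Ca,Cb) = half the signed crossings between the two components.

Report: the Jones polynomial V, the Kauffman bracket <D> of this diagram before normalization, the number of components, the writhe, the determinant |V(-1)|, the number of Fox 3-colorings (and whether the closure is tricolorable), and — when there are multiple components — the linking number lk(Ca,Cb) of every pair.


Jones polynomial: V(t) = 1
<D> = 1; writhe 0
components 1, writhe 0 (8 crossings)
3-colorings: 3 of 3^8, det 1 — not tricolorable
note: w = 0 (over 8 crossings) is diagram-only; (-A^3)^(0) removes it from V


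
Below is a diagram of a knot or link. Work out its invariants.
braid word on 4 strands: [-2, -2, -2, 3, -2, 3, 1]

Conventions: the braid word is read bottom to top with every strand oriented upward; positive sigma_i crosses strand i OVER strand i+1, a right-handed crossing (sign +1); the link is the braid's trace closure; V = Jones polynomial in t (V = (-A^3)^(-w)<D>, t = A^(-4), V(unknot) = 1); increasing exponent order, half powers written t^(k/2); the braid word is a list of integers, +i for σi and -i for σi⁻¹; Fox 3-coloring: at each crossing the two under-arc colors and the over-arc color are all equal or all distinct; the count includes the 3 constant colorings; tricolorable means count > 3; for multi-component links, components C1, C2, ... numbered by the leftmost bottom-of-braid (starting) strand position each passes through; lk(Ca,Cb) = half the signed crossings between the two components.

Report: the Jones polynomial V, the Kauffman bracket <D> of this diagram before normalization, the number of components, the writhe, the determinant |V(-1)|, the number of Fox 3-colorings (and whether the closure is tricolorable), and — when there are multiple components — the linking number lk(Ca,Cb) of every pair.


V(t) = t^-5 - 2t^-4 + 2t^-3 - 2t^-2 + 2t^-1 - 1 + t
bracket: -A^-7 + A^-3 - 2A + 2A^5 - 2A^9 + 2A^13 - A^17, w = -1
1 component, writhe -1, over 7 crossings
det 11, colorings 3 of 3^7 — not tricolorable
observation: |V(-1)| = 11: so not tricolorable, since 3 does not divide 11


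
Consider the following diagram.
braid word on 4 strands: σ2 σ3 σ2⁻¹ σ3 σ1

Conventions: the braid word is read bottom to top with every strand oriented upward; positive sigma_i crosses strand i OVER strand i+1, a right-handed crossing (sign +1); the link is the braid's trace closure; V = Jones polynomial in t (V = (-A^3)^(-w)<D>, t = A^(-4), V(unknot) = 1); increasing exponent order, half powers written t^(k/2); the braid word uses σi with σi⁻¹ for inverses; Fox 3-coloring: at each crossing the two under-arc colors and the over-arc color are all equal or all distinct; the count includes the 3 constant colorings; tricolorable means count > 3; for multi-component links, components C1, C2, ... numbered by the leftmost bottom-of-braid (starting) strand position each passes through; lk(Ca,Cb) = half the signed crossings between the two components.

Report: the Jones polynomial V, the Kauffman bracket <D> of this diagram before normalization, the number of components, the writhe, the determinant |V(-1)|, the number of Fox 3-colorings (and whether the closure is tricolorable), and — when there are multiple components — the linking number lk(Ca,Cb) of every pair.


V(t) = 1
bracket: -A^9, w = +3
1 component, writhe +3, over 5 crossings
det 1, colorings 3 of 3^5 — not tricolorable
observation: w = +3 (over 5 crossings) is diagram-only; (-A^3)^(-3) removes it from V


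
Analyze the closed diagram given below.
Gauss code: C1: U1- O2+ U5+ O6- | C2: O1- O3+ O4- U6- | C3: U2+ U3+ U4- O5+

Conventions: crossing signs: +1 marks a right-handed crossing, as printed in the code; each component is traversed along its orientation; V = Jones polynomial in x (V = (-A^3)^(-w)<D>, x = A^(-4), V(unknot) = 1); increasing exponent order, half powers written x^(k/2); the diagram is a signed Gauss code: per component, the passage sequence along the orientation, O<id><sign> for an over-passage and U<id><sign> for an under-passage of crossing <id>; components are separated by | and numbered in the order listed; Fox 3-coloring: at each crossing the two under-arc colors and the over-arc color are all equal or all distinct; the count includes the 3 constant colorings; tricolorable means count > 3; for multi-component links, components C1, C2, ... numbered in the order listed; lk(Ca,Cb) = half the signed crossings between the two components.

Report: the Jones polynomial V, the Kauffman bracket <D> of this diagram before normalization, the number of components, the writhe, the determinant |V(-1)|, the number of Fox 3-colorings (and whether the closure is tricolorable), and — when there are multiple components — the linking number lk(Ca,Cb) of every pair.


V = x^-2 + 2 + x^2
<D> = A^-8 + 2 + A^8 (w = 0)
3 components over 6 crossings, w = 0
lk(C1,C2): -1
lk(C1,C3) = +1
linking number lk(C2,C3) = 0
3 Fox colorings among 3^6, |V(-1)| = 4: not tricolorable
why: span 4 respects span(V) <= c + mu - 1 = 8 for this 3-component diagram


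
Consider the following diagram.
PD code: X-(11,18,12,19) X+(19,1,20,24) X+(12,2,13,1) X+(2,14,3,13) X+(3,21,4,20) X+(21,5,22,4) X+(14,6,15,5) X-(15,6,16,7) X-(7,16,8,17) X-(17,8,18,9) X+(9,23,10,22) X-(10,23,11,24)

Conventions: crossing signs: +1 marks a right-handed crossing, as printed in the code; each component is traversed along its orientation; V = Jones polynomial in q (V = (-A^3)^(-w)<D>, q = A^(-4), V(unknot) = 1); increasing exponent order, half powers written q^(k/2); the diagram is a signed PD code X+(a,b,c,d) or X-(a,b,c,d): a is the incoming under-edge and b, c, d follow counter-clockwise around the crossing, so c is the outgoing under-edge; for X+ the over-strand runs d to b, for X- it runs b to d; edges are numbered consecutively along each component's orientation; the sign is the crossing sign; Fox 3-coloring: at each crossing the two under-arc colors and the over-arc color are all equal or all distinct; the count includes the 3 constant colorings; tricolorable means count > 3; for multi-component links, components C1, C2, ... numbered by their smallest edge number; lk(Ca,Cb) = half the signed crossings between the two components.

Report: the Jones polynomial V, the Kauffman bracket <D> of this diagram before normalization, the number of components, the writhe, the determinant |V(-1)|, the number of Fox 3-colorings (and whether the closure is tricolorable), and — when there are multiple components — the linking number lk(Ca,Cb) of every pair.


V = -q^-1 + 2 - q + 2q^2 - q^3 + q^4 - q^5
<D> = -A^-14 + A^-10 - A^-6 + 2A^-2 - A^2 + 2A^6 - A^10 (w = +2)
1 component over 12 crossings, w = +2
9 Fox colorings among 3^12, |V(-1)| = 9: tricolorable
why: |V(-1)| = 9: so tricolorable, since 3 divides 9


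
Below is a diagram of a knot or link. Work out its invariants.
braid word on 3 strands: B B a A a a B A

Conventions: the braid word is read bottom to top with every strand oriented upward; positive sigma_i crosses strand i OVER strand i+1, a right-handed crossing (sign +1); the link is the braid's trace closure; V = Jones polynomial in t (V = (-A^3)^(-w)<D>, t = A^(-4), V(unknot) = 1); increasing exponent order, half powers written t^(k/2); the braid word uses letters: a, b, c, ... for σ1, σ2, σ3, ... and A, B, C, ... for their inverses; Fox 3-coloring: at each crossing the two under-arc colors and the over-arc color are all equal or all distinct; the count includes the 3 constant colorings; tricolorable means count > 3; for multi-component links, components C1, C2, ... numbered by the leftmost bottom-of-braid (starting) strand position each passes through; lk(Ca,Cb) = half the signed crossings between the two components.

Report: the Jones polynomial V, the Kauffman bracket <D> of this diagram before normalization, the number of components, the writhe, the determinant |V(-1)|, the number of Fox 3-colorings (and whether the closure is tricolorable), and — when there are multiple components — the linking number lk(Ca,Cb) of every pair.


V = 1
<D> = A^-6 (w = -2)
1 component over 8 crossings, w = -2
3 Fox colorings among 3^8, |V(-1)| = 1: not tricolorable
why: |V(-1)| = 1: so not tricolorable, since 3 does not divide 1
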